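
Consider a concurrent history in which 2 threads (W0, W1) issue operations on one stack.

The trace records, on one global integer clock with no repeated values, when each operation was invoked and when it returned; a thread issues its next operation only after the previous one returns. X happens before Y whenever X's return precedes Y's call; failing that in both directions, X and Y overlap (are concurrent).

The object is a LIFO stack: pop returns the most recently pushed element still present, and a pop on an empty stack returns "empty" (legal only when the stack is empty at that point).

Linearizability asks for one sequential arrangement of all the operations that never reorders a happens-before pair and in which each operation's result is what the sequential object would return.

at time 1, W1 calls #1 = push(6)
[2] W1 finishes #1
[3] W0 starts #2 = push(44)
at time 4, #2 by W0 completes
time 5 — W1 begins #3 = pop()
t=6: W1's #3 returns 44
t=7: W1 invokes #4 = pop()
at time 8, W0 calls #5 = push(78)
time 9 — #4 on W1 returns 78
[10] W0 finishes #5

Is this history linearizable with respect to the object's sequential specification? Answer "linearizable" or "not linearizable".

linearizable

one valid linearization: #1, #2, #3, #5, #4
after step 1 (#1 push(6)): stack <6>
after step 2 (#2 push(44)): stack <6,44>
after step 3 (#3 pop() → 44): stack <6>
after step 4 (#5 push(78)): stack <6,78>
after step 5 (#4 pop() → 78): stack <6>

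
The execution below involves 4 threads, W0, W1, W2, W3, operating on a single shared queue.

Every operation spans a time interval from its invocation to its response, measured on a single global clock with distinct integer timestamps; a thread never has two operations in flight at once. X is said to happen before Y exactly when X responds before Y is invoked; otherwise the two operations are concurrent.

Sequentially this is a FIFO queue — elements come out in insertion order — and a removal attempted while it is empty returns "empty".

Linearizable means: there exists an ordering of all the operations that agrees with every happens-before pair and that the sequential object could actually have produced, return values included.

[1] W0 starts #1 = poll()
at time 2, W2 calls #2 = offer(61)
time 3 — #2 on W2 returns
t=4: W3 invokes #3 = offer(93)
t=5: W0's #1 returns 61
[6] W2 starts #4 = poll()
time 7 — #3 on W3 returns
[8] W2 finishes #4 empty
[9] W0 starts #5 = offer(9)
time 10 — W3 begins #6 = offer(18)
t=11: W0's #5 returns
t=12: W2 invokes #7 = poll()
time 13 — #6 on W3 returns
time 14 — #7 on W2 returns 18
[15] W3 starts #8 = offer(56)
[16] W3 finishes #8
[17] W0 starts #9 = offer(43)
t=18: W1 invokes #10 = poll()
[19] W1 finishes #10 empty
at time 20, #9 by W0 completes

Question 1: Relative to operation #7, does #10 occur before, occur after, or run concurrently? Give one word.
Answer: after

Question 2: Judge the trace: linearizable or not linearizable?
events 1..13 are fine; event 14 — the response of #7 at time 14 — makes the prefix non-linearizable
every one of the 15 real-time-consistent orders over 7 completed queue ops fails the sequential spec
e.g. #1, #2, #3, #4, #5, #6, #7: illegal at step 1, since #1 poll() → 61 cannot apply there
e.g. #1, #2, #3, #4, #5, #7, #6: illegal at step 1, since #1 poll() → 61 cannot apply there

not linearizable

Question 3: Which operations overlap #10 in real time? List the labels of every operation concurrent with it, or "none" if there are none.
Answer: #9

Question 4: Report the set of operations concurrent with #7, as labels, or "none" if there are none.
Answer: #6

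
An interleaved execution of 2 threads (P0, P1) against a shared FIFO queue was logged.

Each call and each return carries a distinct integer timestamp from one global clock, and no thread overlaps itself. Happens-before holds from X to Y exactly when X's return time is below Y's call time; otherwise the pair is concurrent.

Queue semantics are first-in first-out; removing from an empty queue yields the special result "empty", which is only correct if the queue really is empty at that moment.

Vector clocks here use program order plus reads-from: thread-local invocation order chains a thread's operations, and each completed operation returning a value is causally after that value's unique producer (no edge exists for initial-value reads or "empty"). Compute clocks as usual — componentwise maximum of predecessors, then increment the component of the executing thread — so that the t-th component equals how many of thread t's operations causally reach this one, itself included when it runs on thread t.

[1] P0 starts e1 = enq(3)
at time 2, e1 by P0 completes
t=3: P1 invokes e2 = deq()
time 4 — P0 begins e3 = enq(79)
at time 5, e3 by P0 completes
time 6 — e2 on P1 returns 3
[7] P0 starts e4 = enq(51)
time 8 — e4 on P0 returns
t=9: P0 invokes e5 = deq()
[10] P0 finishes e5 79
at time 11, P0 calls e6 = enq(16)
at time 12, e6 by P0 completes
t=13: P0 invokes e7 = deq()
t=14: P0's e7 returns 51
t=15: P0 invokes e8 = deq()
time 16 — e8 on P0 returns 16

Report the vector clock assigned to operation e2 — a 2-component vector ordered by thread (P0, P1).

(1, 1)

no predecessors for e1 (invoked 1): P0 increments from zero → (1, 0)
invoked at 3, e2 merges VC(e1)=(1, 0) and bumps P1's slot → (1, 1)
invoked at 4, e3 merges VC(e1)=(1, 0) and bumps P0's slot → (2, 0)
invoked at 7, e4 merges VC(e3)=(2, 0) and bumps P0's slot → (3, 0)
invoked at 9, e5 merges VC(e3)=(2, 0), VC(e4)=(3, 0) and bumps P0's slot → (4, 0)
invoked at 11, e6 merges VC(e5)=(4, 0) and bumps P0's slot → (5, 0)
invoked at 13, e7 merges VC(e4)=(3, 0), VC(e6)=(5, 0) and bumps P0's slot → (6, 0)
invoked at 15, e8 merges VC(e6)=(5, 0), VC(e7)=(6, 0) and bumps P0's slot → (7, 0)
target: VC(e2) = (1, 1)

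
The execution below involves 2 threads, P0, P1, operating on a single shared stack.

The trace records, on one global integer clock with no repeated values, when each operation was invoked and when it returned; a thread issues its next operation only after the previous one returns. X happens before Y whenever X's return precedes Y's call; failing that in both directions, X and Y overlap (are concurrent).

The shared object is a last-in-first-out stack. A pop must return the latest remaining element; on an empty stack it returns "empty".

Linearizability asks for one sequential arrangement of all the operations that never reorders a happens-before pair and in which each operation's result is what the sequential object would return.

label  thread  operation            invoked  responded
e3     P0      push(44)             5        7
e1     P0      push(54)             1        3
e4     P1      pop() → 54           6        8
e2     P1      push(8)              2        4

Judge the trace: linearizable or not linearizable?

linearizable

one valid linearization: e2, e1, e4, e3
step 1: e2 push(8) — stack <8>
step 2: e1 push(54) — stack <8,54>
step 3: e4 pop() → 54 — stack <8>
step 4: e3 push(44) — stack <8,44>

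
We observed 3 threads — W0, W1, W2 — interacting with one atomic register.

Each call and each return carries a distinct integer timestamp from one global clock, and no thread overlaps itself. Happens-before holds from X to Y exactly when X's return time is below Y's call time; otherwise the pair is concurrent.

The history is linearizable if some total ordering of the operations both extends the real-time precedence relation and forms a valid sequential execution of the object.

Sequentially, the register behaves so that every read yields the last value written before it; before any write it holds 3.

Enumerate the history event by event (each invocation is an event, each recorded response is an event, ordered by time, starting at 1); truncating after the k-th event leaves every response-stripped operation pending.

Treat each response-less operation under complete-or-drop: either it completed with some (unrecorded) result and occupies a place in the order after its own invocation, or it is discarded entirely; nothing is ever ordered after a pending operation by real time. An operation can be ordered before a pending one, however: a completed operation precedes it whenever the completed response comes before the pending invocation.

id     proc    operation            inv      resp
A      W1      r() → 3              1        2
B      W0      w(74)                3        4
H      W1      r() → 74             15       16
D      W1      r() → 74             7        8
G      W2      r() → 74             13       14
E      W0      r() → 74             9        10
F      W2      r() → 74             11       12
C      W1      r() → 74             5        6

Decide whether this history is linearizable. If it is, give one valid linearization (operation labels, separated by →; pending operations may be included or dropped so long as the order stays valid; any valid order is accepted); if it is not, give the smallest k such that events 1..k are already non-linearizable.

after step 1 (A r() → 3): value 3
after step 2 (B w(74)): value 74
after step 3 (C r() → 74): value 74
after step 4 (D r() → 74): value 74
after step 5 (E r() → 74): value 74
after step 6 (F r() → 74): value 74
after step 7 (G r() → 74): value 74
after step 8 (H r() → 74): value 74

linearizable — witness: A → B → C → D → E → F → G → H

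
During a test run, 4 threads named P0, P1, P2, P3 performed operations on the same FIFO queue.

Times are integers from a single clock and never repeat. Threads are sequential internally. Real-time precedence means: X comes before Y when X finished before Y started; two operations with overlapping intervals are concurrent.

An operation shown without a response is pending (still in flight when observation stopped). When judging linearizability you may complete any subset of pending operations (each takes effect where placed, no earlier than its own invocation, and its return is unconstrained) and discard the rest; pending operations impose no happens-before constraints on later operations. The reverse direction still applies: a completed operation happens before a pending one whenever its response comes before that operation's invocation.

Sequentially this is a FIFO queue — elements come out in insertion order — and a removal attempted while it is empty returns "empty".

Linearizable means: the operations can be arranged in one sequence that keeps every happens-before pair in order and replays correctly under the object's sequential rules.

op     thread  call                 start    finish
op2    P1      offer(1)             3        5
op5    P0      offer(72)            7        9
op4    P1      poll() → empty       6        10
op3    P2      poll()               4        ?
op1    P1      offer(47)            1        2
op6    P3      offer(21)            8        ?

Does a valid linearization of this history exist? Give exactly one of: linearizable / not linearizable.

events 1..9 are fine; event 10 — the response of op4 at time 10 — makes the prefix non-linearizable
4 completed operations, 2 real-time-consistent orders — every FIFO queue replay fails
no completion choice of the 2 pending operations (op3, op6) rescues it — every subset was tried
take op1, op2, op4, op5 (pending dropped): step 3 already fails, because op4 poll() → empty cannot occur there
take op1, op2, op5, op4 (pending dropped): step 4 already fails, because op4 poll() → empty cannot occur there

not linearizable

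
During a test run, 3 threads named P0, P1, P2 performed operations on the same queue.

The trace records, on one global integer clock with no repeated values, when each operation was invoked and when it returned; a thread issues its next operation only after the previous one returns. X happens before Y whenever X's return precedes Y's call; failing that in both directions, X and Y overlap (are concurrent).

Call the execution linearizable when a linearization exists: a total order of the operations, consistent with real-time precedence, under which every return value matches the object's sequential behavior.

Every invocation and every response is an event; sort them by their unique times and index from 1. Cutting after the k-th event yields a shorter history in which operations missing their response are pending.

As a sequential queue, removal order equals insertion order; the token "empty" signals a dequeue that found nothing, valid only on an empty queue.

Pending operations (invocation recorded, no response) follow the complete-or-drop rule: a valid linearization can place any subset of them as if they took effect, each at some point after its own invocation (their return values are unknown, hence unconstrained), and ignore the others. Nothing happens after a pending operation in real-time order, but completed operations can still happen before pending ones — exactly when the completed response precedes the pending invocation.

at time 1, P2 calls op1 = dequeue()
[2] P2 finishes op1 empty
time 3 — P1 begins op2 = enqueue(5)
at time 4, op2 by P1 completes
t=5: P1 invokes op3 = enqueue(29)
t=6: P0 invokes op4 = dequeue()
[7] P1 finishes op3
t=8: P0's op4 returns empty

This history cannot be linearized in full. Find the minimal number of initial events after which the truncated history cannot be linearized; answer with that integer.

8

events 1..7 are linearizable; a witness order is op1, op2, op3:
step 1: op1 dequeue() → empty — queue <>
step 2: op2 enqueue(5) — queue <5>
step 3: op3 enqueue(29) — queue <5,29>
with event 8 included (op4 responding at time 8), all real-time-consistent orders fail
e.g. op1, op2, op3, op4: illegal at step 4, since op4 dequeue() → empty cannot apply there
e.g. op1, op2, op4, op3: illegal at step 3, since op4 dequeue() → empty cannot apply there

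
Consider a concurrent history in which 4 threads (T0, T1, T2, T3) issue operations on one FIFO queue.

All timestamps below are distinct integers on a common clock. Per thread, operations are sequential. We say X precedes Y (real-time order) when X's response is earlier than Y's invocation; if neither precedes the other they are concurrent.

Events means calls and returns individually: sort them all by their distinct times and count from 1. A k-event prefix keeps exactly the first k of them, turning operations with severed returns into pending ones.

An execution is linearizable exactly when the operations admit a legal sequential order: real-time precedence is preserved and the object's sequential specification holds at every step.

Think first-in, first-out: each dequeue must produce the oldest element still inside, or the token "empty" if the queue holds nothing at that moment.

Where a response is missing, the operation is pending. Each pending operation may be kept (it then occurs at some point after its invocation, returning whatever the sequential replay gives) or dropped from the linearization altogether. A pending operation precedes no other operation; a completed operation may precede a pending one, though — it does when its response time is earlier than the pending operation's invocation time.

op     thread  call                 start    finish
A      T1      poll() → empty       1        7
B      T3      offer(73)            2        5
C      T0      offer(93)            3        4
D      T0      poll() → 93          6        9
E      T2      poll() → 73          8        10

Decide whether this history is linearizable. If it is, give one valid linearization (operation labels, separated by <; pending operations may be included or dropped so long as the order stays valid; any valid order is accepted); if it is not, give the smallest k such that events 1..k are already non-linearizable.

step 1: A poll() → empty — queue <>
step 2: B offer(73) — queue <73>
step 3: C offer(93) — queue <73,93>
step 4: E poll() → 73 — queue <93>
step 5: D poll() → 93 — queue <>

linearizable — witness: A < B < C < E < D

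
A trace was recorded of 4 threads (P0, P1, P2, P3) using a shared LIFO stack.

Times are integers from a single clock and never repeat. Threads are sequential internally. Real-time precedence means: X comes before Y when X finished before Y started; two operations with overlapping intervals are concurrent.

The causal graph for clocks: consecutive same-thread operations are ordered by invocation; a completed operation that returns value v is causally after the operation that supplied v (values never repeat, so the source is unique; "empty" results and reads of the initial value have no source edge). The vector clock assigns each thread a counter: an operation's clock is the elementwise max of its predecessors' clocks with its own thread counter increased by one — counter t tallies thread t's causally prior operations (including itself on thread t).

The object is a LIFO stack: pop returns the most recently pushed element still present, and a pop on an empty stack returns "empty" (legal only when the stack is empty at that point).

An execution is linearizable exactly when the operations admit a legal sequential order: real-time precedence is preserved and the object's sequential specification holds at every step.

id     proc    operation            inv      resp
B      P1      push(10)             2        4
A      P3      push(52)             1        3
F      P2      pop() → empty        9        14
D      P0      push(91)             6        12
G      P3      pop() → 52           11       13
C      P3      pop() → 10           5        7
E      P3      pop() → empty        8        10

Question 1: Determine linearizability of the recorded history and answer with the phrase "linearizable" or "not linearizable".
through event 12 a valid linearization exists; event 13 (G responding at time 13) ends that
the 6 completed operations admit 8 real-time orders; each fails the LIFO stack replay
no completion choice of the 1 pending operation (F) rescues it — every subset was tried
one such order, A, B, C, D, E, G (pending dropped), breaks at step 5 where E pop() → empty is illegal
one such order, A, B, C, E, D, G (pending dropped), breaks at step 4 where E pop() → empty is illegal

not linearizable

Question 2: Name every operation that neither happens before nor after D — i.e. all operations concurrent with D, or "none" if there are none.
D spans [6,12]: anything still running between times 6 and 12 counts as concurrent
A [1,3]: before
B [2,4]: before
C [5,7]: concurrent
E [8,10]: concurrent
F [9,14]: concurrent
G [11,13]: concurrent

C, E, F, G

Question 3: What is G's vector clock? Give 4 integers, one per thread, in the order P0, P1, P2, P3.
A (invocation 1): nothing precedes it; P3's component alone gives (0, 0, 0, 1)
F (invocation 9): nothing precedes it; P2's component alone gives (0, 0, 1, 0)
B (invocation 2): nothing precedes it; P1's component alone gives (0, 1, 0, 0)
D (invocation 6): nothing precedes it; P0's component alone gives (1, 0, 0, 0)
merge at C (invoked 5): VC(A)=(0, 0, 0, 1), VC(B)=(0, 1, 0, 0), own-thread bump on P3 → (0, 1, 0, 2)
merge at E (invoked 8): VC(C)=(0, 1, 0, 2), own-thread bump on P3 → (0, 1, 0, 3)
merge at G (invoked 11): VC(A)=(0, 0, 0, 1), VC(E)=(0, 1, 0, 3), own-thread bump on P3 → (0, 1, 0, 4)
target: VC(G) = (0, 1, 0, 4)

(0, 1, 0, 4)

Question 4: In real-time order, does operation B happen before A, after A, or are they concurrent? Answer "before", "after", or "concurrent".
B spans [2,4], A spans [1,3]
the intervals overlap in both directions

concurrent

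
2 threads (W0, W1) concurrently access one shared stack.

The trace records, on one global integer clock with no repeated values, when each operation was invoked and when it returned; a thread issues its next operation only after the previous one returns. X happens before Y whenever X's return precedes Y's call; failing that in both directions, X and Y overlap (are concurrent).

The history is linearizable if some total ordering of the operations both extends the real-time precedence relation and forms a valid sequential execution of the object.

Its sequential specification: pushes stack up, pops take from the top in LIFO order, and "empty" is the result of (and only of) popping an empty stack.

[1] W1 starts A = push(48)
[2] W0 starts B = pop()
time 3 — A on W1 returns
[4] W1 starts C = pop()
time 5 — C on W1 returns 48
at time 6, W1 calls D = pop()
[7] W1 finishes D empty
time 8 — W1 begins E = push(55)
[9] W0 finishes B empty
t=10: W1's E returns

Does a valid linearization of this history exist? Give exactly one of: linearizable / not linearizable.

a witness: A, C, B, D, E
after step 1 (A push(48)): stack <48>
after step 2 (C pop() → 48): stack <>
after step 3 (B pop() → empty): stack <>
after step 4 (D pop() → empty): stack <>
after step 5 (E push(55)): stack <55>

linearizable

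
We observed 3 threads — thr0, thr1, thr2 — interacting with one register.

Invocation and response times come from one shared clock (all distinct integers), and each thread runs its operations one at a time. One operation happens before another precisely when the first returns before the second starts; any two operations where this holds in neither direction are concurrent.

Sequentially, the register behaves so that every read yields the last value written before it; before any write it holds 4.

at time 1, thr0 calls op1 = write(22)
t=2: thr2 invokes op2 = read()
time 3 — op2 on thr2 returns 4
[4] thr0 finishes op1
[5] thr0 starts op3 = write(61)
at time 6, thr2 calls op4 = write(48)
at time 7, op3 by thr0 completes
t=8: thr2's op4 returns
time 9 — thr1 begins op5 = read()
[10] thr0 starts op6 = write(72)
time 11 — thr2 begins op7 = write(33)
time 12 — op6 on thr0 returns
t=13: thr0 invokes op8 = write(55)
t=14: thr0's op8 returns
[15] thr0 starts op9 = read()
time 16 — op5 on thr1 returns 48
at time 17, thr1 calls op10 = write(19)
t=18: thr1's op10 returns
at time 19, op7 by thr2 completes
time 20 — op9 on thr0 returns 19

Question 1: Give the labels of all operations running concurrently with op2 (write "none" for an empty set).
Answer: op1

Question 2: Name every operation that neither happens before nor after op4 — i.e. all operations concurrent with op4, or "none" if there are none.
Answer: op3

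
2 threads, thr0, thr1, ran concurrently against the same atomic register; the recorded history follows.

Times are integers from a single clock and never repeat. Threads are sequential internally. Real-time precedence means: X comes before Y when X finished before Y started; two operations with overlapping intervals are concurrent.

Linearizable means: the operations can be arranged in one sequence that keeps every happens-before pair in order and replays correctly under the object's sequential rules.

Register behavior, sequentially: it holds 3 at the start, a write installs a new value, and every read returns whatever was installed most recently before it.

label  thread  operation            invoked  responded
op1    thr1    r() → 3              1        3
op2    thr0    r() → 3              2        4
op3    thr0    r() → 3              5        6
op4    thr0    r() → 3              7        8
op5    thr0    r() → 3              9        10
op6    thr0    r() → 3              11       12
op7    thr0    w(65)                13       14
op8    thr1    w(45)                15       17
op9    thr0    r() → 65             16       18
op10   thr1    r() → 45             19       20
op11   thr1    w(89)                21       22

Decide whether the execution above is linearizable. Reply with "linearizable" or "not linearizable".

witness order: op1, op2, op3, op4, op5, op6, op7, op9, op8, op10, op11
1. op1 r() → 3, leaving value 3
2. op2 r() → 3, leaving value 3
3. op3 r() → 3, leaving value 3
4. op4 r() → 3, leaving value 3
5. op5 r() → 3, leaving value 3
6. op6 r() → 3, leaving value 3
7. op7 w(65), leaving value 65
8. op9 r() → 65, leaving value 65
9. op8 w(45), leaving value 45
10. op10 r() → 45, leaving value 45
11. op11 w(89), leaving value 89

linearizable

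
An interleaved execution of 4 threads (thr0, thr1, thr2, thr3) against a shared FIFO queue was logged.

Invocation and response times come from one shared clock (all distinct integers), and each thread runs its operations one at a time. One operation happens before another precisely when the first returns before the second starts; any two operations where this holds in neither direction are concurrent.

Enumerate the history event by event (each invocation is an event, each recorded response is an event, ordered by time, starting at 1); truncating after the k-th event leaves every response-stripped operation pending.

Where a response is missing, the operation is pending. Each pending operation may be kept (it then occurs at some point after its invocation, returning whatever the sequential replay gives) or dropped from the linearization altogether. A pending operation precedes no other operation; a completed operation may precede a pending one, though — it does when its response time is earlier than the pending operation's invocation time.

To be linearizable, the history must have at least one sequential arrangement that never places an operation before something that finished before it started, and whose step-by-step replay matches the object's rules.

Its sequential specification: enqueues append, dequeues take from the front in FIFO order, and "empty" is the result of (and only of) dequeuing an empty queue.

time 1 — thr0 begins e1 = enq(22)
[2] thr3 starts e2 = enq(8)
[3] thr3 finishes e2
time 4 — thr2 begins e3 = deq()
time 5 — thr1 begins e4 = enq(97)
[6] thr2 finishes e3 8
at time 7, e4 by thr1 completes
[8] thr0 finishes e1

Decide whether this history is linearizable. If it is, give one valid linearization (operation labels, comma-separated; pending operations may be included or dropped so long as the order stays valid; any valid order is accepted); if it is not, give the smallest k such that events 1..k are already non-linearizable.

step 1: e2 enq(8) — queue <8>
step 2: e1 enq(22) — queue <8,22>
step 3: e3 deq() → 8 — queue <22>
step 4: e4 enq(97) — queue <22,97>

linearizable — witness: e2, e1, e3, e4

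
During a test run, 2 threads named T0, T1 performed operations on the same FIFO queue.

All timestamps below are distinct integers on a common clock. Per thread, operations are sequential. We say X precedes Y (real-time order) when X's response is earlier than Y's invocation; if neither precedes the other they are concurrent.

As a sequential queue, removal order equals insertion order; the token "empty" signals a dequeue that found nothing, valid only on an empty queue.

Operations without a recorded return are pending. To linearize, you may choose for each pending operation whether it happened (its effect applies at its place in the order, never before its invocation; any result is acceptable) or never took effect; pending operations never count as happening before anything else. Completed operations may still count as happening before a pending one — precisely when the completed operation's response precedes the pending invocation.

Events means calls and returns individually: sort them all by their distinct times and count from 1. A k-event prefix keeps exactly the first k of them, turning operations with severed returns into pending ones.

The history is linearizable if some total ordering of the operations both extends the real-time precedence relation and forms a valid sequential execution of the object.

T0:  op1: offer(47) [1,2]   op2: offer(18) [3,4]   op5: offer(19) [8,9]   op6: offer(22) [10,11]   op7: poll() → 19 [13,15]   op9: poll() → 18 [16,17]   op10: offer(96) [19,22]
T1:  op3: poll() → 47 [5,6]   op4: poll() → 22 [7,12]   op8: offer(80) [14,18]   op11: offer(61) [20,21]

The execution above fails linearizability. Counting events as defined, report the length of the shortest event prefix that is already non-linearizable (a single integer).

12

events 1..11 are linearizable; a witness order is op1, op2, op3, op4, op5, op6:
after step 1 (op1 offer(47)): queue <47>
after step 2 (op2 offer(18)): queue <47,18>
after step 3 (op3 poll() → 47): queue <18>
after step 4 (op4 poll() (pending, included)): queue <>
after step 5 (op5 offer(19)): queue <19>
after step 6 (op6 offer(22)): queue <19,22>
adding event 12 (op4 responds at 12) leaves no legal real-time order
for example op1, op2, op3, op4, op5, op6 fails at step 4: op4 poll() → 22 is not legal there
for example op1, op2, op3, op5, op4, op6 fails at step 5: op4 poll() → 22 is not legal there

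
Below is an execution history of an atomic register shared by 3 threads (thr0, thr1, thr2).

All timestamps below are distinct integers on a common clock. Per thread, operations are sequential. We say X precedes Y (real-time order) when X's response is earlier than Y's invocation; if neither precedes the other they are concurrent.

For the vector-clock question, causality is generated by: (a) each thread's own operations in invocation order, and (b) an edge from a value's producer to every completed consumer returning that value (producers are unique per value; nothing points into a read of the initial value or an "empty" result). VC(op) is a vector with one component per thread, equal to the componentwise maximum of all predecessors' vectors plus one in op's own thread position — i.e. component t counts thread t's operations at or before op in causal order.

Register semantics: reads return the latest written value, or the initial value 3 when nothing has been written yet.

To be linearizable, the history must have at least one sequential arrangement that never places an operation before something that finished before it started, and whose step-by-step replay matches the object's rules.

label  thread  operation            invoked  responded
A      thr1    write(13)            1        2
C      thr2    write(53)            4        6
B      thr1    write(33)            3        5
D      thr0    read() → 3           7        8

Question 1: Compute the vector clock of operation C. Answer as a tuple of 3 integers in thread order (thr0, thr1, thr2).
Answer: (0, 0, 1)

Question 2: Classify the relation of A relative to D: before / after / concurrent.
Answer: before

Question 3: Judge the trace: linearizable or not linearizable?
not linearizable

prefix check: 1..7 passes, 1..8 fails once D's time-8 response joins
real-time-consistent orders of the 4 completed operations: 2 — all fail the atomic register replay
for example A, B, C, D fails at step 4: D read() → 3 is not legal there
for example A, C, B, D fails at step 4: D read() → 3 is not legal there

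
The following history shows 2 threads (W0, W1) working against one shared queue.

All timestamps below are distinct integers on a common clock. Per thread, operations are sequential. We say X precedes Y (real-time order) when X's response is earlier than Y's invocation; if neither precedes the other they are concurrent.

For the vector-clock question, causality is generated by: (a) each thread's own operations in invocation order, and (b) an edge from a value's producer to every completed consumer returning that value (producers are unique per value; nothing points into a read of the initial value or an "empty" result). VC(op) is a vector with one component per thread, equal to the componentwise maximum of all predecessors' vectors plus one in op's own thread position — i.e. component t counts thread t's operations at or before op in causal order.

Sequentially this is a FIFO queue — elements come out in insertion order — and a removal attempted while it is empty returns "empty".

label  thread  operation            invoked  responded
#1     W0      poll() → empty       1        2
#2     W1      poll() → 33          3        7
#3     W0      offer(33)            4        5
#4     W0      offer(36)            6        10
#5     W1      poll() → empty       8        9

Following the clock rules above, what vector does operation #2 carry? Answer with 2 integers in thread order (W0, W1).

invoked at 1, #1 has no predecessors; its own W0 bump gives (1, 0)
invoked at 4, #3 merges VC(#1)=(1, 0) and bumps W0's slot → (2, 0)
invoked at 3, #2 merges VC(#3)=(2, 0) and bumps W1's slot → (2, 1)
invoked at 6, #4 merges VC(#3)=(2, 0) and bumps W0's slot → (3, 0)
invoked at 8, #5 merges VC(#2)=(2, 1) and bumps W1's slot → (2, 2)
target: VC(#2) = (2, 1)

(2, 1)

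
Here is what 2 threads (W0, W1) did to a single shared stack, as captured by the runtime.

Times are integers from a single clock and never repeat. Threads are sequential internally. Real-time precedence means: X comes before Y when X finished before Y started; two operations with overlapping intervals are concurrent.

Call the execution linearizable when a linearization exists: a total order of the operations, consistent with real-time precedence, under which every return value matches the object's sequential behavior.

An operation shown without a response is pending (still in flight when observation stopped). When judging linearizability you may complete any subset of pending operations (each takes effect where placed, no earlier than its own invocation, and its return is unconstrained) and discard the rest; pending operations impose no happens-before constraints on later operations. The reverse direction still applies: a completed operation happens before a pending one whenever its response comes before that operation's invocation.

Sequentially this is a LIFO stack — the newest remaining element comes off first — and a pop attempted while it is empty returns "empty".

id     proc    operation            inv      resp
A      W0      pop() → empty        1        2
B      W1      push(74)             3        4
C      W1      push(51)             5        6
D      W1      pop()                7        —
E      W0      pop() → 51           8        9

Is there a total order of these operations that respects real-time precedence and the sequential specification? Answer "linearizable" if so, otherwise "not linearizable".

one valid linearization: A, B, C, E
1. A pop() → empty, leaving stack <>
2. B push(74), leaving stack <74>
3. C push(51), leaving stack <74,51>
4. E pop() → 51, leaving stack <74>

linearizable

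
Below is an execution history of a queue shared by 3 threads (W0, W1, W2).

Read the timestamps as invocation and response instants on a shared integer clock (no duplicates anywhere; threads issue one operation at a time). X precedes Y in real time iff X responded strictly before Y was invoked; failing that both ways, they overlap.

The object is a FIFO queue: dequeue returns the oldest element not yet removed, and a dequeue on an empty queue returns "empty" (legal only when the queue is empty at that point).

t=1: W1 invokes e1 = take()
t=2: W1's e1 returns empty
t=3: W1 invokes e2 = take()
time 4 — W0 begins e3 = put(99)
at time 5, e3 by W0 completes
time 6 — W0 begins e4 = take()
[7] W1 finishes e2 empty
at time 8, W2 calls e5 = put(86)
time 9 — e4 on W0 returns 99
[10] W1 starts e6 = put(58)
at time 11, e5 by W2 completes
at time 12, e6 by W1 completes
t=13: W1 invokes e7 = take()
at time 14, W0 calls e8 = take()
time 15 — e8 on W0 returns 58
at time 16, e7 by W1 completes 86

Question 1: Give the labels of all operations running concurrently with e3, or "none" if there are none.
e2

e3 runs from 4 to 5; window-overlapping ops are concurrent
e1 [1,2]: before
e2 [3,7]: concurrent
e4 [6,9]: after
e5 [8,11]: after
e6 [10,12]: after
e7 [13,16]: after
e8 [14,15]: after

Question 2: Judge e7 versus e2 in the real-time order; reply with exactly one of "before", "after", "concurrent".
after

e7 spans [13,16], e2 spans [3,7]
resp(e2)=7 < inv(e7)=13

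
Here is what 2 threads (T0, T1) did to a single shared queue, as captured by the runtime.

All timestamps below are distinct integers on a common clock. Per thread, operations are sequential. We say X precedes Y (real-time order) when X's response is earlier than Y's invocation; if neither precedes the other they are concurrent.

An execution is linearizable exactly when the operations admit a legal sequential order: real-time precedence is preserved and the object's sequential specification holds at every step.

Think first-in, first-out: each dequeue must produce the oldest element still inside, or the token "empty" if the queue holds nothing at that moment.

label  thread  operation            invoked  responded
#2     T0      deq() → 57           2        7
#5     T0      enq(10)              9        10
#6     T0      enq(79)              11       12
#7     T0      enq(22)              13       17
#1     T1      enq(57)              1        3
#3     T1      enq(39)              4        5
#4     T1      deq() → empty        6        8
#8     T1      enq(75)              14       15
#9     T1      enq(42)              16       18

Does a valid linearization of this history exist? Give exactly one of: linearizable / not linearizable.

not linearizable

events 1..7 are fine; event 8 — the response of #4 at time 8 — makes the prefix non-linearizable
the 4 completed operations admit 4 real-time orders; each fails the queue replay
sample order #1, #2, #3, #4 stalls at step 4 — #4 deq() → empty has no legal effect
sample order #1, #3, #2, #4 stalls at step 4 — #4 deq() → empty has no legal effect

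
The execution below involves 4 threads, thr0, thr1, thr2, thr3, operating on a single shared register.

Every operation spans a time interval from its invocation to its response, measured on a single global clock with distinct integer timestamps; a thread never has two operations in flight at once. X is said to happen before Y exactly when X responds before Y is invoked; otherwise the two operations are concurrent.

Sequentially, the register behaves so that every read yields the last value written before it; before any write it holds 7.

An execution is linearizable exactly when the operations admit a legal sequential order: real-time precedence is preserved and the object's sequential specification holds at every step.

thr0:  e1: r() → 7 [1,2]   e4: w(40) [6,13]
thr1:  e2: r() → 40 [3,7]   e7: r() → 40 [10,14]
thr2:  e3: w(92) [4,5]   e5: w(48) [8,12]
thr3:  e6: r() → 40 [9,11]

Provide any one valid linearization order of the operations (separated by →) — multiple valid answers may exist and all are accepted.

1. e1 r() → 7, leaving value 7
2. e3 w(92), leaving value 92
3. e4 w(40), leaving value 40
4. e2 r() → 40, leaving value 40
5. e6 r() → 40, leaving value 40
6. e7 r() → 40, leaving value 40
7. e5 w(48), leaving value 48

e1 → e3 → e4 → e2 → e6 → e7 → e5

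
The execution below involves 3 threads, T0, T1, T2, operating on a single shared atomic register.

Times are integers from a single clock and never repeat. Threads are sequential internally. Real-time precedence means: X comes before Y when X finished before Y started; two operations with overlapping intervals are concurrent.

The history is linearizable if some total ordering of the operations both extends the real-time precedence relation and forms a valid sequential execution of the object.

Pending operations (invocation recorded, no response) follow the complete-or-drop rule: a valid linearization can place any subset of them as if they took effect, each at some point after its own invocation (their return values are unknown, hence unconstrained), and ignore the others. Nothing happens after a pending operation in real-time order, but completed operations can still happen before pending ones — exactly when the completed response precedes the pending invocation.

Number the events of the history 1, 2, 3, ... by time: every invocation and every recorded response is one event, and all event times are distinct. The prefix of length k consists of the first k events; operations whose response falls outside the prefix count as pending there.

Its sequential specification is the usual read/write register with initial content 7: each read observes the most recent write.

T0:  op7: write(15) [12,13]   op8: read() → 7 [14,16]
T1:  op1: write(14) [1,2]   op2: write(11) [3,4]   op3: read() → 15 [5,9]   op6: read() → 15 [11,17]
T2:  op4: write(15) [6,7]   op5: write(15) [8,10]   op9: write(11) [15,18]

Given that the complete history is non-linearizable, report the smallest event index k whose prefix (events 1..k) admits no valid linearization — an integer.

events 1..15 are still linearizable — one witness is op1, op2, op4, op3, op5, op6, op7:
after step 1 (op1 write(14)): value 14
after step 2 (op2 write(11)): value 11
after step 3 (op4 write(15)): value 15
after step 4 (op3 read() → 15): value 15
after step 5 (op5 write(15)): value 15
after step 6 (op6 read() (pending, included)): value 15
after step 7 (op7 write(15)): value 15
once event 16 joins (op8's response, time 16), exhaustive search finds no witness
including or dropping the 2 pending operations (op6, op9) in any combination fails
e.g. op1, op2, op3, op4, op5, op7, op8 (pending dropped): illegal at step 3, since op3 read() → 15 cannot apply there
e.g. op1, op2, op4, op3, op5, op7, op8 (pending dropped): illegal at step 7, since op8 read() → 7 cannot apply there

16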